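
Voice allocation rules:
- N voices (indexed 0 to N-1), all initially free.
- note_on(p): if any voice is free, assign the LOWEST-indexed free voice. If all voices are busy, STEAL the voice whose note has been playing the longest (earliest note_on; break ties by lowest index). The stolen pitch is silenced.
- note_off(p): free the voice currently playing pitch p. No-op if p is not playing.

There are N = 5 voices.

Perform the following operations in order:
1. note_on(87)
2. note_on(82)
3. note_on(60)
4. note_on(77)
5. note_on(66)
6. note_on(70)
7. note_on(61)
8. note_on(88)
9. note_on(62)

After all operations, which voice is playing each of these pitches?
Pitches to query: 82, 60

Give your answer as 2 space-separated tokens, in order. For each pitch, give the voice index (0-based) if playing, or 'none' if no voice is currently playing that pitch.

Op 1: note_on(87): voice 0 is free -> assigned | voices=[87 - - - -]
Op 2: note_on(82): voice 1 is free -> assigned | voices=[87 82 - - -]
Op 3: note_on(60): voice 2 is free -> assigned | voices=[87 82 60 - -]
Op 4: note_on(77): voice 3 is free -> assigned | voices=[87 82 60 77 -]
Op 5: note_on(66): voice 4 is free -> assigned | voices=[87 82 60 77 66]
Op 6: note_on(70): all voices busy, STEAL voice 0 (pitch 87, oldest) -> assign | voices=[70 82 60 77 66]
Op 7: note_on(61): all voices busy, STEAL voice 1 (pitch 82, oldest) -> assign | voices=[70 61 60 77 66]
Op 8: note_on(88): all voices busy, STEAL voice 2 (pitch 60, oldest) -> assign | voices=[70 61 88 77 66]
Op 9: note_on(62): all voices busy, STEAL voice 3 (pitch 77, oldest) -> assign | voices=[70 61 88 62 66]

Answer: none none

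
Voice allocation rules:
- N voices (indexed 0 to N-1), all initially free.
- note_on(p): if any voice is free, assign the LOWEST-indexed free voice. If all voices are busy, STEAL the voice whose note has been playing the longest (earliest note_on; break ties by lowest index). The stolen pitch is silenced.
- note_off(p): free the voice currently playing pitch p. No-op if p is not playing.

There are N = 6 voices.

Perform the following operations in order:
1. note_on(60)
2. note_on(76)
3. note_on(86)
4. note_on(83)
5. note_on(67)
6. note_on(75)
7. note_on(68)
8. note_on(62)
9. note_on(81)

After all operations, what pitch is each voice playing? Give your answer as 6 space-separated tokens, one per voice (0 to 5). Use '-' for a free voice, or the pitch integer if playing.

Op 1: note_on(60): voice 0 is free -> assigned | voices=[60 - - - - -]
Op 2: note_on(76): voice 1 is free -> assigned | voices=[60 76 - - - -]
Op 3: note_on(86): voice 2 is free -> assigned | voices=[60 76 86 - - -]
Op 4: note_on(83): voice 3 is free -> assigned | voices=[60 76 86 83 - -]
Op 5: note_on(67): voice 4 is free -> assigned | voices=[60 76 86 83 67 -]
Op 6: note_on(75): voice 5 is free -> assigned | voices=[60 76 86 83 67 75]
Op 7: note_on(68): all voices busy, STEAL voice 0 (pitch 60, oldest) -> assign | voices=[68 76 86 83 67 75]
Op 8: note_on(62): all voices busy, STEAL voice 1 (pitch 76, oldest) -> assign | voices=[68 62 86 83 67 75]
Op 9: note_on(81): all voices busy, STEAL voice 2 (pitch 86, oldest) -> assign | voices=[68 62 81 83 67 75]

Answer: 68 62 81 83 67 75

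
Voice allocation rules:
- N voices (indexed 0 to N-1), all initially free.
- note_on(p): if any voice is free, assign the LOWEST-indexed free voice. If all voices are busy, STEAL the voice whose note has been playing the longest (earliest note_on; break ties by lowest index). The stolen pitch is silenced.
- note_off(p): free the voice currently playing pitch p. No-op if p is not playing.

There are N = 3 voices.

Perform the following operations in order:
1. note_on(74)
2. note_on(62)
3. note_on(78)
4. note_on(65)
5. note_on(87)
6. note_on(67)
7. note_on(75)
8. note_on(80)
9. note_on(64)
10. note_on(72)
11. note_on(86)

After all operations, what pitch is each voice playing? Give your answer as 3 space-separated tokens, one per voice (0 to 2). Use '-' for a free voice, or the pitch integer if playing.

Op 1: note_on(74): voice 0 is free -> assigned | voices=[74 - -]
Op 2: note_on(62): voice 1 is free -> assigned | voices=[74 62 -]
Op 3: note_on(78): voice 2 is free -> assigned | voices=[74 62 78]
Op 4: note_on(65): all voices busy, STEAL voice 0 (pitch 74, oldest) -> assign | voices=[65 62 78]
Op 5: note_on(87): all voices busy, STEAL voice 1 (pitch 62, oldest) -> assign | voices=[65 87 78]
Op 6: note_on(67): all voices busy, STEAL voice 2 (pitch 78, oldest) -> assign | voices=[65 87 67]
Op 7: note_on(75): all voices busy, STEAL voice 0 (pitch 65, oldest) -> assign | voices=[75 87 67]
Op 8: note_on(80): all voices busy, STEAL voice 1 (pitch 87, oldest) -> assign | voices=[75 80 67]
Op 9: note_on(64): all voices busy, STEAL voice 2 (pitch 67, oldest) -> assign | voices=[75 80 64]
Op 10: note_on(72): all voices busy, STEAL voice 0 (pitch 75, oldest) -> assign | voices=[72 80 64]
Op 11: note_on(86): all voices busy, STEAL voice 1 (pitch 80, oldest) -> assign | voices=[72 86 64]

Answer: 72 86 64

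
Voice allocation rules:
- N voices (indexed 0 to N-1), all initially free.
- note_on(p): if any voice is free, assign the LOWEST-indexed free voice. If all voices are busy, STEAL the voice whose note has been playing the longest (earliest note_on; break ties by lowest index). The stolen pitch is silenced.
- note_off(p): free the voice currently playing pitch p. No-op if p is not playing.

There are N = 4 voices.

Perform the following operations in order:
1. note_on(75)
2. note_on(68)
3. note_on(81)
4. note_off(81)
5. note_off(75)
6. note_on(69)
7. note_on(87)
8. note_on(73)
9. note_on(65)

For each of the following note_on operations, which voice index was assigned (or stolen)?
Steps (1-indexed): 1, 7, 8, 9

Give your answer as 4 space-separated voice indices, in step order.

Answer: 0 2 3 1

Derivation:
Op 1: note_on(75): voice 0 is free -> assigned | voices=[75 - - -]
Op 2: note_on(68): voice 1 is free -> assigned | voices=[75 68 - -]
Op 3: note_on(81): voice 2 is free -> assigned | voices=[75 68 81 -]
Op 4: note_off(81): free voice 2 | voices=[75 68 - -]
Op 5: note_off(75): free voice 0 | voices=[- 68 - -]
Op 6: note_on(69): voice 0 is free -> assigned | voices=[69 68 - -]
Op 7: note_on(87): voice 2 is free -> assigned | voices=[69 68 87 -]
Op 8: note_on(73): voice 3 is free -> assigned | voices=[69 68 87 73]
Op 9: note_on(65): all voices busy, STEAL voice 1 (pitch 68, oldest) -> assign | voices=[69 65 87 73]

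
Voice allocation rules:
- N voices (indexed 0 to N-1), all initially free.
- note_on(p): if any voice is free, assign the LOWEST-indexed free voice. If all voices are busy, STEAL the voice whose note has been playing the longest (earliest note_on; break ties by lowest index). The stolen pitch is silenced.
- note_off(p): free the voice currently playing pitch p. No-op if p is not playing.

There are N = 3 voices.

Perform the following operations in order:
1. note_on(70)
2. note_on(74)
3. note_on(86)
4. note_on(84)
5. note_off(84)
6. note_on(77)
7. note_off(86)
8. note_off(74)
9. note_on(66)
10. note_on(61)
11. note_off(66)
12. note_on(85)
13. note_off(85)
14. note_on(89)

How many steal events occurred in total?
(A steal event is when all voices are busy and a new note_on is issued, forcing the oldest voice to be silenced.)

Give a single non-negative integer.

Op 1: note_on(70): voice 0 is free -> assigned | voices=[70 - -]
Op 2: note_on(74): voice 1 is free -> assigned | voices=[70 74 -]
Op 3: note_on(86): voice 2 is free -> assigned | voices=[70 74 86]
Op 4: note_on(84): all voices busy, STEAL voice 0 (pitch 70, oldest) -> assign | voices=[84 74 86]
Op 5: note_off(84): free voice 0 | voices=[- 74 86]
Op 6: note_on(77): voice 0 is free -> assigned | voices=[77 74 86]
Op 7: note_off(86): free voice 2 | voices=[77 74 -]
Op 8: note_off(74): free voice 1 | voices=[77 - -]
Op 9: note_on(66): voice 1 is free -> assigned | voices=[77 66 -]
Op 10: note_on(61): voice 2 is free -> assigned | voices=[77 66 61]
Op 11: note_off(66): free voice 1 | voices=[77 - 61]
Op 12: note_on(85): voice 1 is free -> assigned | voices=[77 85 61]
Op 13: note_off(85): free voice 1 | voices=[77 - 61]
Op 14: note_on(89): voice 1 is free -> assigned | voices=[77 89 61]

Answer: 1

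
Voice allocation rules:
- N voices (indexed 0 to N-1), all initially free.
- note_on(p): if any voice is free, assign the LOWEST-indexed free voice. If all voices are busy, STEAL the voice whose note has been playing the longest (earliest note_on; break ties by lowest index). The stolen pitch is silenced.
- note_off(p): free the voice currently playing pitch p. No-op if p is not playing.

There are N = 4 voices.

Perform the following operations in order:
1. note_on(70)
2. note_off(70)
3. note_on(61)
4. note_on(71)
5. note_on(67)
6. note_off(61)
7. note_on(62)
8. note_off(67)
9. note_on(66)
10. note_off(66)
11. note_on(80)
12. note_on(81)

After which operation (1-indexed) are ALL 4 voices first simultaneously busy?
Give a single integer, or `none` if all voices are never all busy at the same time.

Op 1: note_on(70): voice 0 is free -> assigned | voices=[70 - - -]
Op 2: note_off(70): free voice 0 | voices=[- - - -]
Op 3: note_on(61): voice 0 is free -> assigned | voices=[61 - - -]
Op 4: note_on(71): voice 1 is free -> assigned | voices=[61 71 - -]
Op 5: note_on(67): voice 2 is free -> assigned | voices=[61 71 67 -]
Op 6: note_off(61): free voice 0 | voices=[- 71 67 -]
Op 7: note_on(62): voice 0 is free -> assigned | voices=[62 71 67 -]
Op 8: note_off(67): free voice 2 | voices=[62 71 - -]
Op 9: note_on(66): voice 2 is free -> assigned | voices=[62 71 66 -]
Op 10: note_off(66): free voice 2 | voices=[62 71 - -]
Op 11: note_on(80): voice 2 is free -> assigned | voices=[62 71 80 -]
Op 12: note_on(81): voice 3 is free -> assigned | voices=[62 71 80 81]

Answer: 12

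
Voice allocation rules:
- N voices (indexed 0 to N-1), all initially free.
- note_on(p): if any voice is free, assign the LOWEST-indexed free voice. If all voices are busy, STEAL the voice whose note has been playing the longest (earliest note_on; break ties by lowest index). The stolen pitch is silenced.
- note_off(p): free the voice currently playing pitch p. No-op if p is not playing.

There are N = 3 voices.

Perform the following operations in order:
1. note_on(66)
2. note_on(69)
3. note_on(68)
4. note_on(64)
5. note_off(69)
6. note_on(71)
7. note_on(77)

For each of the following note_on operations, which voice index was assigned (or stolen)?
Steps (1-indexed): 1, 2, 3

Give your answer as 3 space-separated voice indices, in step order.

Op 1: note_on(66): voice 0 is free -> assigned | voices=[66 - -]
Op 2: note_on(69): voice 1 is free -> assigned | voices=[66 69 -]
Op 3: note_on(68): voice 2 is free -> assigned | voices=[66 69 68]
Op 4: note_on(64): all voices busy, STEAL voice 0 (pitch 66, oldest) -> assign | voices=[64 69 68]
Op 5: note_off(69): free voice 1 | voices=[64 - 68]
Op 6: note_on(71): voice 1 is free -> assigned | voices=[64 71 68]
Op 7: note_on(77): all voices busy, STEAL voice 2 (pitch 68, oldest) -> assign | voices=[64 71 77]

Answer: 0 1 2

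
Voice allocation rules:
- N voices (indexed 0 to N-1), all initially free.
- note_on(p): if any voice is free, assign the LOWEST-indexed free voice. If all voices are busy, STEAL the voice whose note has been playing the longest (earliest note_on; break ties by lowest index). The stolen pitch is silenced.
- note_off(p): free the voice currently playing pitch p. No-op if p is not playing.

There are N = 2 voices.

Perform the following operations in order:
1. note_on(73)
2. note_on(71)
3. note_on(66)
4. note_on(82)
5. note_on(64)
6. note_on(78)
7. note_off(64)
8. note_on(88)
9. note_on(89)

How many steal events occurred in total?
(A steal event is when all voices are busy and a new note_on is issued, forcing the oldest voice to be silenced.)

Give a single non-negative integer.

Op 1: note_on(73): voice 0 is free -> assigned | voices=[73 -]
Op 2: note_on(71): voice 1 is free -> assigned | voices=[73 71]
Op 3: note_on(66): all voices busy, STEAL voice 0 (pitch 73, oldest) -> assign | voices=[66 71]
Op 4: note_on(82): all voices busy, STEAL voice 1 (pitch 71, oldest) -> assign | voices=[66 82]
Op 5: note_on(64): all voices busy, STEAL voice 0 (pitch 66, oldest) -> assign | voices=[64 82]
Op 6: note_on(78): all voices busy, STEAL voice 1 (pitch 82, oldest) -> assign | voices=[64 78]
Op 7: note_off(64): free voice 0 | voices=[- 78]
Op 8: note_on(88): voice 0 is free -> assigned | voices=[88 78]
Op 9: note_on(89): all voices busy, STEAL voice 1 (pitch 78, oldest) -> assign | voices=[88 89]

Answer: 5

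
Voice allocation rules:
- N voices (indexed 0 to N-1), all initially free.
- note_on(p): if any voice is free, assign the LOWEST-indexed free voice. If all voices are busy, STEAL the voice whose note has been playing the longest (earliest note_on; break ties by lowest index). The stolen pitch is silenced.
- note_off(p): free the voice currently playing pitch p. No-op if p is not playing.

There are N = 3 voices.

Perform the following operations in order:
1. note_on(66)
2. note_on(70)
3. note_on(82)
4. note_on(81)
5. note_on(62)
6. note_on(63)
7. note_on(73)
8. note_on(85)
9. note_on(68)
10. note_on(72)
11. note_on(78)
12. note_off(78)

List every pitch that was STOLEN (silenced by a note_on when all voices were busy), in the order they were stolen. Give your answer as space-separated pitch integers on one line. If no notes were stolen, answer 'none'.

Op 1: note_on(66): voice 0 is free -> assigned | voices=[66 - -]
Op 2: note_on(70): voice 1 is free -> assigned | voices=[66 70 -]
Op 3: note_on(82): voice 2 is free -> assigned | voices=[66 70 82]
Op 4: note_on(81): all voices busy, STEAL voice 0 (pitch 66, oldest) -> assign | voices=[81 70 82]
Op 5: note_on(62): all voices busy, STEAL voice 1 (pitch 70, oldest) -> assign | voices=[81 62 82]
Op 6: note_on(63): all voices busy, STEAL voice 2 (pitch 82, oldest) -> assign | voices=[81 62 63]
Op 7: note_on(73): all voices busy, STEAL voice 0 (pitch 81, oldest) -> assign | voices=[73 62 63]
Op 8: note_on(85): all voices busy, STEAL voice 1 (pitch 62, oldest) -> assign | voices=[73 85 63]
Op 9: note_on(68): all voices busy, STEAL voice 2 (pitch 63, oldest) -> assign | voices=[73 85 68]
Op 10: note_on(72): all voices busy, STEAL voice 0 (pitch 73, oldest) -> assign | voices=[72 85 68]
Op 11: note_on(78): all voices busy, STEAL voice 1 (pitch 85, oldest) -> assign | voices=[72 78 68]
Op 12: note_off(78): free voice 1 | voices=[72 - 68]

Answer: 66 70 82 81 62 63 73 85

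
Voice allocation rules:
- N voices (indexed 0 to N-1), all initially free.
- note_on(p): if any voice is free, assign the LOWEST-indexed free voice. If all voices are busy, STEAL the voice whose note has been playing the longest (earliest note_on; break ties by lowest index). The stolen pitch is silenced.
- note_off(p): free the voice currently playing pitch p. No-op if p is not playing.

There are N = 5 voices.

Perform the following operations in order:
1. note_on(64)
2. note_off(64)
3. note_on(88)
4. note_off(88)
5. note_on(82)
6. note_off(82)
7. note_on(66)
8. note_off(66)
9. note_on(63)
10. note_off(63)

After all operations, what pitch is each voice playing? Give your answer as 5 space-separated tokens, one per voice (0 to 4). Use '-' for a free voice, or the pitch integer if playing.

Answer: - - - - -

Derivation:
Op 1: note_on(64): voice 0 is free -> assigned | voices=[64 - - - -]
Op 2: note_off(64): free voice 0 | voices=[- - - - -]
Op 3: note_on(88): voice 0 is free -> assigned | voices=[88 - - - -]
Op 4: note_off(88): free voice 0 | voices=[- - - - -]
Op 5: note_on(82): voice 0 is free -> assigned | voices=[82 - - - -]
Op 6: note_off(82): free voice 0 | voices=[- - - - -]
Op 7: note_on(66): voice 0 is free -> assigned | voices=[66 - - - -]
Op 8: note_off(66): free voice 0 | voices=[- - - - -]
Op 9: note_on(63): voice 0 is free -> assigned | voices=[63 - - - -]
Op 10: note_off(63): free voice 0 | voices=[- - - - -]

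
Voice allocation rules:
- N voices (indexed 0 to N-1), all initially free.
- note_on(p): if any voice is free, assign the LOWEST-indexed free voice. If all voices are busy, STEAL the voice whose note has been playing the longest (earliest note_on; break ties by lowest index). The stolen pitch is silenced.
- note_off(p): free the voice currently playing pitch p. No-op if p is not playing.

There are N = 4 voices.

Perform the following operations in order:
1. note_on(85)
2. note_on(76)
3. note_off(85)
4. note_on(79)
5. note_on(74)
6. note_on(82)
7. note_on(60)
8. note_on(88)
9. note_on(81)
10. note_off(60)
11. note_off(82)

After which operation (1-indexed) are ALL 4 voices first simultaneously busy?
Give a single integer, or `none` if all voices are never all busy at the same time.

Op 1: note_on(85): voice 0 is free -> assigned | voices=[85 - - -]
Op 2: note_on(76): voice 1 is free -> assigned | voices=[85 76 - -]
Op 3: note_off(85): free voice 0 | voices=[- 76 - -]
Op 4: note_on(79): voice 0 is free -> assigned | voices=[79 76 - -]
Op 5: note_on(74): voice 2 is free -> assigned | voices=[79 76 74 -]
Op 6: note_on(82): voice 3 is free -> assigned | voices=[79 76 74 82]
Op 7: note_on(60): all voices busy, STEAL voice 1 (pitch 76, oldest) -> assign | voices=[79 60 74 82]
Op 8: note_on(88): all voices busy, STEAL voice 0 (pitch 79, oldest) -> assign | voices=[88 60 74 82]
Op 9: note_on(81): all voices busy, STEAL voice 2 (pitch 74, oldest) -> assign | voices=[88 60 81 82]
Op 10: note_off(60): free voice 1 | voices=[88 - 81 82]
Op 11: note_off(82): free voice 3 | voices=[88 - 81 -]

Answer: 6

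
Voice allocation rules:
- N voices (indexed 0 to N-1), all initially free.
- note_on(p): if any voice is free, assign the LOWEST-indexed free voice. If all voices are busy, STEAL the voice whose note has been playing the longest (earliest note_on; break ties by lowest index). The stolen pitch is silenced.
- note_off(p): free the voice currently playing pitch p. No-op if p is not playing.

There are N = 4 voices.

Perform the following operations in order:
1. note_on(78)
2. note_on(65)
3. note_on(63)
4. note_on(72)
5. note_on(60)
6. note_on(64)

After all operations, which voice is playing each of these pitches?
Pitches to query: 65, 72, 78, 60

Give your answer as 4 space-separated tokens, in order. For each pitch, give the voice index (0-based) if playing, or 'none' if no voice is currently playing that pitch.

Answer: none 3 none 0

Derivation:
Op 1: note_on(78): voice 0 is free -> assigned | voices=[78 - - -]
Op 2: note_on(65): voice 1 is free -> assigned | voices=[78 65 - -]
Op 3: note_on(63): voice 2 is free -> assigned | voices=[78 65 63 -]
Op 4: note_on(72): voice 3 is free -> assigned | voices=[78 65 63 72]
Op 5: note_on(60): all voices busy, STEAL voice 0 (pitch 78, oldest) -> assign | voices=[60 65 63 72]
Op 6: note_on(64): all voices busy, STEAL voice 1 (pitch 65, oldest) -> assign | voices=[60 64 63 72]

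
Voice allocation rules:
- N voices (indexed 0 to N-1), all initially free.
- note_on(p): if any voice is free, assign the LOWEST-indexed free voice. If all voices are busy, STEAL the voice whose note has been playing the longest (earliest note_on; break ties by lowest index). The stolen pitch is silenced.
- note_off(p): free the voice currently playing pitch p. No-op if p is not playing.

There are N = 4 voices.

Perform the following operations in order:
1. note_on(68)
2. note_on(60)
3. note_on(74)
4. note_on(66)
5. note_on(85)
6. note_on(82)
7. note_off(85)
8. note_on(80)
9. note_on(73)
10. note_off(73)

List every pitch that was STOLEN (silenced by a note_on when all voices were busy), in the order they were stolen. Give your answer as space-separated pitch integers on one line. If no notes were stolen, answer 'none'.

Op 1: note_on(68): voice 0 is free -> assigned | voices=[68 - - -]
Op 2: note_on(60): voice 1 is free -> assigned | voices=[68 60 - -]
Op 3: note_on(74): voice 2 is free -> assigned | voices=[68 60 74 -]
Op 4: note_on(66): voice 3 is free -> assigned | voices=[68 60 74 66]
Op 5: note_on(85): all voices busy, STEAL voice 0 (pitch 68, oldest) -> assign | voices=[85 60 74 66]
Op 6: note_on(82): all voices busy, STEAL voice 1 (pitch 60, oldest) -> assign | voices=[85 82 74 66]
Op 7: note_off(85): free voice 0 | voices=[- 82 74 66]
Op 8: note_on(80): voice 0 is free -> assigned | voices=[80 82 74 66]
Op 9: note_on(73): all voices busy, STEAL voice 2 (pitch 74, oldest) -> assign | voices=[80 82 73 66]
Op 10: note_off(73): free voice 2 | voices=[80 82 - 66]

Answer: 68 60 74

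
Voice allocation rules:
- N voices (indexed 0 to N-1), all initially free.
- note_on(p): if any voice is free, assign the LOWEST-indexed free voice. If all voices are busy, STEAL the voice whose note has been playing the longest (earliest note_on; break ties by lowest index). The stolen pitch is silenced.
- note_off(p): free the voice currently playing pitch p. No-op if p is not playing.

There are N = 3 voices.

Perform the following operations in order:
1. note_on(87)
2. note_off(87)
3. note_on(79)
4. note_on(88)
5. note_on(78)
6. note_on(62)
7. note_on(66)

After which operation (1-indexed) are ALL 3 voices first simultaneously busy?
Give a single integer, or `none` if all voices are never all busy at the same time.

Answer: 5

Derivation:
Op 1: note_on(87): voice 0 is free -> assigned | voices=[87 - -]
Op 2: note_off(87): free voice 0 | voices=[- - -]
Op 3: note_on(79): voice 0 is free -> assigned | voices=[79 - -]
Op 4: note_on(88): voice 1 is free -> assigned | voices=[79 88 -]
Op 5: note_on(78): voice 2 is free -> assigned | voices=[79 88 78]
Op 6: note_on(62): all voices busy, STEAL voice 0 (pitch 79, oldest) -> assign | voices=[62 88 78]
Op 7: note_on(66): all voices busy, STEAL voice 1 (pitch 88, oldest) -> assign | voices=[62 66 78]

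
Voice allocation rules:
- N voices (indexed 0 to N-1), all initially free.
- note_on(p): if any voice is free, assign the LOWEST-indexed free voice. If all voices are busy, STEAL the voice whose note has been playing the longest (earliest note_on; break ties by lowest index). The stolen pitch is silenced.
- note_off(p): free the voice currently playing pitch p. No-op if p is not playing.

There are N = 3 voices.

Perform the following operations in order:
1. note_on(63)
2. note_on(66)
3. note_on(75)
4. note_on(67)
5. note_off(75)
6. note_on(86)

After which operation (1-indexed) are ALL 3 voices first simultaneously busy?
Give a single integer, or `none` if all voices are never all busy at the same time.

Answer: 3

Derivation:
Op 1: note_on(63): voice 0 is free -> assigned | voices=[63 - -]
Op 2: note_on(66): voice 1 is free -> assigned | voices=[63 66 -]
Op 3: note_on(75): voice 2 is free -> assigned | voices=[63 66 75]
Op 4: note_on(67): all voices busy, STEAL voice 0 (pitch 63, oldest) -> assign | voices=[67 66 75]
Op 5: note_off(75): free voice 2 | voices=[67 66 -]
Op 6: note_on(86): voice 2 is free -> assigned | voices=[67 66 86]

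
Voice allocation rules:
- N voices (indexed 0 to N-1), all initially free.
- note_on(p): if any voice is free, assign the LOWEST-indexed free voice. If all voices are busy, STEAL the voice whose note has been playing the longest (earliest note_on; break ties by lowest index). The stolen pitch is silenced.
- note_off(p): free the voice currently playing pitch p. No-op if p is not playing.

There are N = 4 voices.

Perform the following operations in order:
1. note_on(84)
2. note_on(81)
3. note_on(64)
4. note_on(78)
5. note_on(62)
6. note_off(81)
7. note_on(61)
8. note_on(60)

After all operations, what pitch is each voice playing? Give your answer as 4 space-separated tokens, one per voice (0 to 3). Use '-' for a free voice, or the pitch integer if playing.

Op 1: note_on(84): voice 0 is free -> assigned | voices=[84 - - -]
Op 2: note_on(81): voice 1 is free -> assigned | voices=[84 81 - -]
Op 3: note_on(64): voice 2 is free -> assigned | voices=[84 81 64 -]
Op 4: note_on(78): voice 3 is free -> assigned | voices=[84 81 64 78]
Op 5: note_on(62): all voices busy, STEAL voice 0 (pitch 84, oldest) -> assign | voices=[62 81 64 78]
Op 6: note_off(81): free voice 1 | voices=[62 - 64 78]
Op 7: note_on(61): voice 1 is free -> assigned | voices=[62 61 64 78]
Op 8: note_on(60): all voices busy, STEAL voice 2 (pitch 64, oldest) -> assign | voices=[62 61 60 78]

Answer: 62 61 60 78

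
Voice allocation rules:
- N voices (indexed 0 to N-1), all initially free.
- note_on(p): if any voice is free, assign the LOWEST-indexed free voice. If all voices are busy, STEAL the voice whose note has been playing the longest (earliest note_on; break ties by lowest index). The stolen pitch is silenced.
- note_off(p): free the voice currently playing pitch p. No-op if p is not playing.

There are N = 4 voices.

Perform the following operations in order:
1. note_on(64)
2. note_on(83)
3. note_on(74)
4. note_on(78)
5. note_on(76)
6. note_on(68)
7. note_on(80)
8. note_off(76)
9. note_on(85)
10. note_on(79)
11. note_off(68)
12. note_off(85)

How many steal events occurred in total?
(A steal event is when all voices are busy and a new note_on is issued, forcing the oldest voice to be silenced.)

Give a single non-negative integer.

Op 1: note_on(64): voice 0 is free -> assigned | voices=[64 - - -]
Op 2: note_on(83): voice 1 is free -> assigned | voices=[64 83 - -]
Op 3: note_on(74): voice 2 is free -> assigned | voices=[64 83 74 -]
Op 4: note_on(78): voice 3 is free -> assigned | voices=[64 83 74 78]
Op 5: note_on(76): all voices busy, STEAL voice 0 (pitch 64, oldest) -> assign | voices=[76 83 74 78]
Op 6: note_on(68): all voices busy, STEAL voice 1 (pitch 83, oldest) -> assign | voices=[76 68 74 78]
Op 7: note_on(80): all voices busy, STEAL voice 2 (pitch 74, oldest) -> assign | voices=[76 68 80 78]
Op 8: note_off(76): free voice 0 | voices=[- 68 80 78]
Op 9: note_on(85): voice 0 is free -> assigned | voices=[85 68 80 78]
Op 10: note_on(79): all voices busy, STEAL voice 3 (pitch 78, oldest) -> assign | voices=[85 68 80 79]
Op 11: note_off(68): free voice 1 | voices=[85 - 80 79]
Op 12: note_off(85): free voice 0 | voices=[- - 80 79]

Answer: 4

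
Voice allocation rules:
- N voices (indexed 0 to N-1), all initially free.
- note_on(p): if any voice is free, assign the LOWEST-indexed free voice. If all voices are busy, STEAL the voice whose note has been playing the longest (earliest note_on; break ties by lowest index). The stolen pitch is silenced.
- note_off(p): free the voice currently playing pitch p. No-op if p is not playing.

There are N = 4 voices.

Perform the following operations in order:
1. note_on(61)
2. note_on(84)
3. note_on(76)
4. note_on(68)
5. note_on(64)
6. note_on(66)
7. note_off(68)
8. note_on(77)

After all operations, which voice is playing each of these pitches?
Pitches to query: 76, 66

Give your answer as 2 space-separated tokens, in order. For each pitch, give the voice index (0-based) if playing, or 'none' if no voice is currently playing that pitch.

Op 1: note_on(61): voice 0 is free -> assigned | voices=[61 - - -]
Op 2: note_on(84): voice 1 is free -> assigned | voices=[61 84 - -]
Op 3: note_on(76): voice 2 is free -> assigned | voices=[61 84 76 -]
Op 4: note_on(68): voice 3 is free -> assigned | voices=[61 84 76 68]
Op 5: note_on(64): all voices busy, STEAL voice 0 (pitch 61, oldest) -> assign | voices=[64 84 76 68]
Op 6: note_on(66): all voices busy, STEAL voice 1 (pitch 84, oldest) -> assign | voices=[64 66 76 68]
Op 7: note_off(68): free voice 3 | voices=[64 66 76 -]
Op 8: note_on(77): voice 3 is free -> assigned | voices=[64 66 76 77]

Answer: 2 1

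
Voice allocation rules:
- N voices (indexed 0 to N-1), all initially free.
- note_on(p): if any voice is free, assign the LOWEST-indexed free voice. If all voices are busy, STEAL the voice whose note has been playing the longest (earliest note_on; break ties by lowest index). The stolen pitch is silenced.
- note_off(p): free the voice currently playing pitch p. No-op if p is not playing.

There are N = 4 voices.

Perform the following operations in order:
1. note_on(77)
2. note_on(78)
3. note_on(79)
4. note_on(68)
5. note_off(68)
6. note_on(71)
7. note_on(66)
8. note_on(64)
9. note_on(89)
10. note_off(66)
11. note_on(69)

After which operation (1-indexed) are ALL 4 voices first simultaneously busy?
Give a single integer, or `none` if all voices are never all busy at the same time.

Op 1: note_on(77): voice 0 is free -> assigned | voices=[77 - - -]
Op 2: note_on(78): voice 1 is free -> assigned | voices=[77 78 - -]
Op 3: note_on(79): voice 2 is free -> assigned | voices=[77 78 79 -]
Op 4: note_on(68): voice 3 is free -> assigned | voices=[77 78 79 68]
Op 5: note_off(68): free voice 3 | voices=[77 78 79 -]
Op 6: note_on(71): voice 3 is free -> assigned | voices=[77 78 79 71]
Op 7: note_on(66): all voices busy, STEAL voice 0 (pitch 77, oldest) -> assign | voices=[66 78 79 71]
Op 8: note_on(64): all voices busy, STEAL voice 1 (pitch 78, oldest) -> assign | voices=[66 64 79 71]
Op 9: note_on(89): all voices busy, STEAL voice 2 (pitch 79, oldest) -> assign | voices=[66 64 89 71]
Op 10: note_off(66): free voice 0 | voices=[- 64 89 71]
Op 11: note_on(69): voice 0 is free -> assigned | voices=[69 64 89 71]

Answer: 4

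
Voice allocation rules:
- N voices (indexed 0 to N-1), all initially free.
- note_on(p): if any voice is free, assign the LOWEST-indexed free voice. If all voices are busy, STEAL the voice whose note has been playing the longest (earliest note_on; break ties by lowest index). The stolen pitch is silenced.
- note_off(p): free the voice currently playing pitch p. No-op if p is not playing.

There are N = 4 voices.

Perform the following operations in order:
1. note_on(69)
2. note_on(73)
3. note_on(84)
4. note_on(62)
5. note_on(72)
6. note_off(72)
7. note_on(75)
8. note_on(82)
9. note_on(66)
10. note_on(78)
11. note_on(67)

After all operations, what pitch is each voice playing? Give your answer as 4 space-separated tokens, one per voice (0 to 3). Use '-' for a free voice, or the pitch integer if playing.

Answer: 67 82 66 78

Derivation:
Op 1: note_on(69): voice 0 is free -> assigned | voices=[69 - - -]
Op 2: note_on(73): voice 1 is free -> assigned | voices=[69 73 - -]
Op 3: note_on(84): voice 2 is free -> assigned | voices=[69 73 84 -]
Op 4: note_on(62): voice 3 is free -> assigned | voices=[69 73 84 62]
Op 5: note_on(72): all voices busy, STEAL voice 0 (pitch 69, oldest) -> assign | voices=[72 73 84 62]
Op 6: note_off(72): free voice 0 | voices=[- 73 84 62]
Op 7: note_on(75): voice 0 is free -> assigned | voices=[75 73 84 62]
Op 8: note_on(82): all voices busy, STEAL voice 1 (pitch 73, oldest) -> assign | voices=[75 82 84 62]
Op 9: note_on(66): all voices busy, STEAL voice 2 (pitch 84, oldest) -> assign | voices=[75 82 66 62]
Op 10: note_on(78): all voices busy, STEAL voice 3 (pitch 62, oldest) -> assign | voices=[75 82 66 78]
Op 11: note_on(67): all voices busy, STEAL voice 0 (pitch 75, oldest) -> assign | voices=[67 82 66 78]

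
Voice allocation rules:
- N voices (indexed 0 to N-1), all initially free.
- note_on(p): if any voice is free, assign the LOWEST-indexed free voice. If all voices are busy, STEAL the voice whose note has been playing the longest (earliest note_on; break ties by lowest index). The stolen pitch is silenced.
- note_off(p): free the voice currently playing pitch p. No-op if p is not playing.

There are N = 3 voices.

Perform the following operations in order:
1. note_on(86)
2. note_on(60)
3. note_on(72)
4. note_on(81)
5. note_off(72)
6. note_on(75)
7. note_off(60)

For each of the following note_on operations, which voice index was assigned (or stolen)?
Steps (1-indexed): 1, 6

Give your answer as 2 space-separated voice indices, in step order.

Op 1: note_on(86): voice 0 is free -> assigned | voices=[86 - -]
Op 2: note_on(60): voice 1 is free -> assigned | voices=[86 60 -]
Op 3: note_on(72): voice 2 is free -> assigned | voices=[86 60 72]
Op 4: note_on(81): all voices busy, STEAL voice 0 (pitch 86, oldest) -> assign | voices=[81 60 72]
Op 5: note_off(72): free voice 2 | voices=[81 60 -]
Op 6: note_on(75): voice 2 is free -> assigned | voices=[81 60 75]
Op 7: note_off(60): free voice 1 | voices=[81 - 75]

Answer: 0 2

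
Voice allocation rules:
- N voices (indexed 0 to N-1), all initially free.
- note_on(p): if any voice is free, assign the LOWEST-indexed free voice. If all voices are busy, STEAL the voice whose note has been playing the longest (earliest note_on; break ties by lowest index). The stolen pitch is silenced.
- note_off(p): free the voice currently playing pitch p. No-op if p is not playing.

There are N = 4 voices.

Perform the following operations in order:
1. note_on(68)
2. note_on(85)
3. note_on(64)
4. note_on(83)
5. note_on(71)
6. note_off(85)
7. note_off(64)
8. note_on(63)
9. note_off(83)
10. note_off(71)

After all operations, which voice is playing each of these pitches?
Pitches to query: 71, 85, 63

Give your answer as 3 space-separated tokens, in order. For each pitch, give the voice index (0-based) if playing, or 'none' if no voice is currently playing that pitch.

Op 1: note_on(68): voice 0 is free -> assigned | voices=[68 - - -]
Op 2: note_on(85): voice 1 is free -> assigned | voices=[68 85 - -]
Op 3: note_on(64): voice 2 is free -> assigned | voices=[68 85 64 -]
Op 4: note_on(83): voice 3 is free -> assigned | voices=[68 85 64 83]
Op 5: note_on(71): all voices busy, STEAL voice 0 (pitch 68, oldest) -> assign | voices=[71 85 64 83]
Op 6: note_off(85): free voice 1 | voices=[71 - 64 83]
Op 7: note_off(64): free voice 2 | voices=[71 - - 83]
Op 8: note_on(63): voice 1 is free -> assigned | voices=[71 63 - 83]
Op 9: note_off(83): free voice 3 | voices=[71 63 - -]
Op 10: note_off(71): free voice 0 | voices=[- 63 - -]

Answer: none none 1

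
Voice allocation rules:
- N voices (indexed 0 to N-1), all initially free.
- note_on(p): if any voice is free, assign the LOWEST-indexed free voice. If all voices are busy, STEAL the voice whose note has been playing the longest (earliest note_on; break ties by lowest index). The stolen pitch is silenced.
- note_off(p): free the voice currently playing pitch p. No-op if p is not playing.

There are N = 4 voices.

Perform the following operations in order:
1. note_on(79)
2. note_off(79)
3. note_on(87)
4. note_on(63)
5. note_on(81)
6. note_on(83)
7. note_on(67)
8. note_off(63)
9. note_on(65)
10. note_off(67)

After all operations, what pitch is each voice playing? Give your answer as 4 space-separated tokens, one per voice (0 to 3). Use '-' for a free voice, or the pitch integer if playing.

Answer: - 65 81 83

Derivation:
Op 1: note_on(79): voice 0 is free -> assigned | voices=[79 - - -]
Op 2: note_off(79): free voice 0 | voices=[- - - -]
Op 3: note_on(87): voice 0 is free -> assigned | voices=[87 - - -]
Op 4: note_on(63): voice 1 is free -> assigned | voices=[87 63 - -]
Op 5: note_on(81): voice 2 is free -> assigned | voices=[87 63 81 -]
Op 6: note_on(83): voice 3 is free -> assigned | voices=[87 63 81 83]
Op 7: note_on(67): all voices busy, STEAL voice 0 (pitch 87, oldest) -> assign | voices=[67 63 81 83]
Op 8: note_off(63): free voice 1 | voices=[67 - 81 83]
Op 9: note_on(65): voice 1 is free -> assigned | voices=[67 65 81 83]
Op 10: note_off(67): free voice 0 | voices=[- 65 81 83]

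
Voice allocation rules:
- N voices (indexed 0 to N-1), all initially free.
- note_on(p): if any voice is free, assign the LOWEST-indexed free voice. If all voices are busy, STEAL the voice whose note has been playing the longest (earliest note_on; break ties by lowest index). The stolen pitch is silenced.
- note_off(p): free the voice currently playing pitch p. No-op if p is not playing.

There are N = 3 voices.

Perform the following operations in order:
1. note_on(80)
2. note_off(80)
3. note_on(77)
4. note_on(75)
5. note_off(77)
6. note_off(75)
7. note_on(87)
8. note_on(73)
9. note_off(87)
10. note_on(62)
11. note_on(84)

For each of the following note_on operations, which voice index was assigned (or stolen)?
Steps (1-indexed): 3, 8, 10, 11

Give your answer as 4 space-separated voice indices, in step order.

Answer: 0 1 0 2

Derivation:
Op 1: note_on(80): voice 0 is free -> assigned | voices=[80 - -]
Op 2: note_off(80): free voice 0 | voices=[- - -]
Op 3: note_on(77): voice 0 is free -> assigned | voices=[77 - -]
Op 4: note_on(75): voice 1 is free -> assigned | voices=[77 75 -]
Op 5: note_off(77): free voice 0 | voices=[- 75 -]
Op 6: note_off(75): free voice 1 | voices=[- - -]
Op 7: note_on(87): voice 0 is free -> assigned | voices=[87 - -]
Op 8: note_on(73): voice 1 is free -> assigned | voices=[87 73 -]
Op 9: note_off(87): free voice 0 | voices=[- 73 -]
Op 10: note_on(62): voice 0 is free -> assigned | voices=[62 73 -]
Op 11: note_on(84): voice 2 is free -> assigned | voices=[62 73 84]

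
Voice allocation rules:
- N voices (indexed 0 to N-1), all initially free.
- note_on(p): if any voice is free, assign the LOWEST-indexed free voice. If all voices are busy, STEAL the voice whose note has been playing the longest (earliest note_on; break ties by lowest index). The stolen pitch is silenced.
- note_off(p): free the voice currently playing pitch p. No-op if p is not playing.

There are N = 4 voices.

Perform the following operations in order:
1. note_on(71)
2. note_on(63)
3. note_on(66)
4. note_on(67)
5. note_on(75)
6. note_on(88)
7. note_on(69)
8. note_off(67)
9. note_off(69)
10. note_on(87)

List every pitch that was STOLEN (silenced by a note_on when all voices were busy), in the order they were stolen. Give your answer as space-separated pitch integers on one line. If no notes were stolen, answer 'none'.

Op 1: note_on(71): voice 0 is free -> assigned | voices=[71 - - -]
Op 2: note_on(63): voice 1 is free -> assigned | voices=[71 63 - -]
Op 3: note_on(66): voice 2 is free -> assigned | voices=[71 63 66 -]
Op 4: note_on(67): voice 3 is free -> assigned | voices=[71 63 66 67]
Op 5: note_on(75): all voices busy, STEAL voice 0 (pitch 71, oldest) -> assign | voices=[75 63 66 67]
Op 6: note_on(88): all voices busy, STEAL voice 1 (pitch 63, oldest) -> assign | voices=[75 88 66 67]
Op 7: note_on(69): all voices busy, STEAL voice 2 (pitch 66, oldest) -> assign | voices=[75 88 69 67]
Op 8: note_off(67): free voice 3 | voices=[75 88 69 -]
Op 9: note_off(69): free voice 2 | voices=[75 88 - -]
Op 10: note_on(87): voice 2 is free -> assigned | voices=[75 88 87 -]

Answer: 71 63 66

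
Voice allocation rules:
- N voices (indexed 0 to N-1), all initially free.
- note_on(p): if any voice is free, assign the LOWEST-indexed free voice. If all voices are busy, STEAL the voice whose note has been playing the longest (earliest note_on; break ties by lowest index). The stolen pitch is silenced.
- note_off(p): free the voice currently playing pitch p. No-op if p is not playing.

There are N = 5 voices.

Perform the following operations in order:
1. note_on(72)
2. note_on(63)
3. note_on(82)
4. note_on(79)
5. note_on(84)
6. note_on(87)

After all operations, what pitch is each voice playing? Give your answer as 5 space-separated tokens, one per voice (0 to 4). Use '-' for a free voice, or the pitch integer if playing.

Answer: 87 63 82 79 84

Derivation:
Op 1: note_on(72): voice 0 is free -> assigned | voices=[72 - - - -]
Op 2: note_on(63): voice 1 is free -> assigned | voices=[72 63 - - -]
Op 3: note_on(82): voice 2 is free -> assigned | voices=[72 63 82 - -]
Op 4: note_on(79): voice 3 is free -> assigned | voices=[72 63 82 79 -]
Op 5: note_on(84): voice 4 is free -> assigned | voices=[72 63 82 79 84]
Op 6: note_on(87): all voices busy, STEAL voice 0 (pitch 72, oldest) -> assign | voices=[87 63 82 79 84]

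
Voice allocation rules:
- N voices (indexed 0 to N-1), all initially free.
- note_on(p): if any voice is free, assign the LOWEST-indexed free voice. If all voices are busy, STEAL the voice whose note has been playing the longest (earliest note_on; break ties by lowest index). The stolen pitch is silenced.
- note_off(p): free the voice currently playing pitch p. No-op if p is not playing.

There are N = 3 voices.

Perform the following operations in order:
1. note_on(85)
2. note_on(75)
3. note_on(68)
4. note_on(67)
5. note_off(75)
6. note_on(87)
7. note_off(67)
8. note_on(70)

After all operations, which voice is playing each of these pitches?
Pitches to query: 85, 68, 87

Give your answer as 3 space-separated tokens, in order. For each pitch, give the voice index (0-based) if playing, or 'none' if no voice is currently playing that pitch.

Answer: none 2 1

Derivation:
Op 1: note_on(85): voice 0 is free -> assigned | voices=[85 - -]
Op 2: note_on(75): voice 1 is free -> assigned | voices=[85 75 -]
Op 3: note_on(68): voice 2 is free -> assigned | voices=[85 75 68]
Op 4: note_on(67): all voices busy, STEAL voice 0 (pitch 85, oldest) -> assign | voices=[67 75 68]
Op 5: note_off(75): free voice 1 | voices=[67 - 68]
Op 6: note_on(87): voice 1 is free -> assigned | voices=[67 87 68]
Op 7: note_off(67): free voice 0 | voices=[- 87 68]
Op 8: note_on(70): voice 0 is free -> assigned | voices=[70 87 68]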